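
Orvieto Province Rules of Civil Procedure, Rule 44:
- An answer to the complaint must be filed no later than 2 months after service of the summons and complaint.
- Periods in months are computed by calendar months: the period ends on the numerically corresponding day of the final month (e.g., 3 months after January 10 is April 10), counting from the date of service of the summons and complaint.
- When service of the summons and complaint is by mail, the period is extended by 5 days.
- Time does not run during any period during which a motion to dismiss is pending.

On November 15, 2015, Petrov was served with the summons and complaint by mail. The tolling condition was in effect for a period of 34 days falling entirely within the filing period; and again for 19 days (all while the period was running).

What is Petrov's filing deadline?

March 13, 2016

2 months after November 15, 2015 is January 15, 2016.
Service was by mail, adding 5 days: January 15, 2016 + 5 days = January 20, 2016.
Tolling adds 34 days: January 20, 2016 + 34 days = February 23, 2016.
Tolling adds 19 days: February 23, 2016 + 19 days = March 13, 2016.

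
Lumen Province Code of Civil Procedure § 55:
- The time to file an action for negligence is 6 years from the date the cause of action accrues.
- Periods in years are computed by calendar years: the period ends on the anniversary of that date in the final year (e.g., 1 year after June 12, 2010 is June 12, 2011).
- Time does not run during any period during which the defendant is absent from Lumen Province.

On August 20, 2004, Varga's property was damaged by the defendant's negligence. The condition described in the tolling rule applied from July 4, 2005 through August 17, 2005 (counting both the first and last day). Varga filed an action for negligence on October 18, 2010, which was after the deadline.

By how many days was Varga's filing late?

6 years after August 20, 2004 is August 20, 2010.
From July 4, 2005 through August 17, 2005 inclusive is 45 days; tolling adds 45 days: August 20, 2010 + 45 days = October 4, 2010.
The deadline is October 4, 2010; from October 4, 2010 to October 18, 2010 is 14 days.

14 days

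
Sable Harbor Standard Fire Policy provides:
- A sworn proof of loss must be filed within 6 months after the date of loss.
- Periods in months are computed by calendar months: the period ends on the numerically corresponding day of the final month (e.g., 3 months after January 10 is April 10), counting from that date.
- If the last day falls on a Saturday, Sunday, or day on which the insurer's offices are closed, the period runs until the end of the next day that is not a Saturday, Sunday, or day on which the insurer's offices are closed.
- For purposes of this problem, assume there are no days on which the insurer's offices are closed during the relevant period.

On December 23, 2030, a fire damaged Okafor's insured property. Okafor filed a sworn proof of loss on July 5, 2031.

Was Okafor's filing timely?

6 months after December 23, 2030 is June 23, 2031.
June 23, 2031 is a Monday and not a day on which the insurer's offices are closed, so no extension applies.
The deadline is June 23, 2031; the filing on July 5, 2031 is after that date.

No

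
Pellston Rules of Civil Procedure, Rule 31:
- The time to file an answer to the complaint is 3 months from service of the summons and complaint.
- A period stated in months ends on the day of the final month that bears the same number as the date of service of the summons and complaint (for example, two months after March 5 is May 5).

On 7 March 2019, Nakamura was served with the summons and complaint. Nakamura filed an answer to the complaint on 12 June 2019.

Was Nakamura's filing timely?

3 months after 7 March 2019 is June 7, 2019.
The deadline is June 7, 2019; the filing on June 12, 2019 is after that date.

No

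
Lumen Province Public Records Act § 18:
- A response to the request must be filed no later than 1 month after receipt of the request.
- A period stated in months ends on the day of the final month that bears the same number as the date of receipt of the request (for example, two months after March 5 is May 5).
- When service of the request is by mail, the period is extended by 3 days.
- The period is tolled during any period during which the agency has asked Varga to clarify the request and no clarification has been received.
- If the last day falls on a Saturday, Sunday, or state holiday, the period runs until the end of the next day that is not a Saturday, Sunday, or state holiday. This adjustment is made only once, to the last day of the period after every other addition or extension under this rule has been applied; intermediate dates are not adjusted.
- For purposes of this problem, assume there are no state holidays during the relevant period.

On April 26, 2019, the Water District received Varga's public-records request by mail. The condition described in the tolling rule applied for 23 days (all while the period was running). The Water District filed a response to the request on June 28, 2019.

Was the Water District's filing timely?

1 month after April 26, 2019 is May 26, 2019.
Service was by mail, adding 3 days: May 26, 2019 + 3 days = May 29, 2019.
Tolling adds 23 days: May 29, 2019 + 23 days = June 21, 2019.
June 21, 2019 is a Friday and not a state holiday, so no extension applies.
The deadline is June 21, 2019; the filing on June 28, 2019 is after that date.

No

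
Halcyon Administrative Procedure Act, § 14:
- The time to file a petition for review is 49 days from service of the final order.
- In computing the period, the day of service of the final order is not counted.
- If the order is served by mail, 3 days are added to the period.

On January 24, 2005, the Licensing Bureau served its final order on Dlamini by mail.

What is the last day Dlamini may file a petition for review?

March 17, 2005

49 days after January 24, 2005 is March 14, 2005.
Service was by mail, adding 3 days: March 14, 2005 + 3 days = March 17, 2005.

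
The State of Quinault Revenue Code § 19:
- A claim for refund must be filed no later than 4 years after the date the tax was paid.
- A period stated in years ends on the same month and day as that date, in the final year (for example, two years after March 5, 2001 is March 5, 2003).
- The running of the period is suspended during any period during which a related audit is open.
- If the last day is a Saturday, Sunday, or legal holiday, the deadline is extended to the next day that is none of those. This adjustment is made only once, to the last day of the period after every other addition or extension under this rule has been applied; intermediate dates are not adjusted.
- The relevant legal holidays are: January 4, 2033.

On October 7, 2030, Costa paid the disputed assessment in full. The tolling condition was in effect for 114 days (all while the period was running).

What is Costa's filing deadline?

4 years after October 7, 2030 is October 7, 2034.
Tolling adds 114 days: October 7, 2034 + 114 days = January 29, 2035.
January 29, 2035 is a Monday and not a legal holiday, so no extension applies.

January 29, 2035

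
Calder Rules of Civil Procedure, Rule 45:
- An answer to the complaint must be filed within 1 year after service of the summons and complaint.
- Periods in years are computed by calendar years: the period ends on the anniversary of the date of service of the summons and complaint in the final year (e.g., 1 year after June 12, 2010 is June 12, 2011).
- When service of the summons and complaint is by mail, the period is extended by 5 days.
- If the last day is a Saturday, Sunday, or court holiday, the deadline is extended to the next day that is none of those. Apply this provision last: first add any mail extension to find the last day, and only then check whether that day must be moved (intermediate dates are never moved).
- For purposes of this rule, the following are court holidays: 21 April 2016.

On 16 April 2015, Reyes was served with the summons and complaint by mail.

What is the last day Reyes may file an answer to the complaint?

April 22, 2016

1 year after 16 April 2015 is April 16, 2016.
Service was by mail, adding 5 days: April 16, 2016 + 5 days = April 21, 2016.
April 21, 2016 is a listed holiday. The next qualifying day is April 22, 2016.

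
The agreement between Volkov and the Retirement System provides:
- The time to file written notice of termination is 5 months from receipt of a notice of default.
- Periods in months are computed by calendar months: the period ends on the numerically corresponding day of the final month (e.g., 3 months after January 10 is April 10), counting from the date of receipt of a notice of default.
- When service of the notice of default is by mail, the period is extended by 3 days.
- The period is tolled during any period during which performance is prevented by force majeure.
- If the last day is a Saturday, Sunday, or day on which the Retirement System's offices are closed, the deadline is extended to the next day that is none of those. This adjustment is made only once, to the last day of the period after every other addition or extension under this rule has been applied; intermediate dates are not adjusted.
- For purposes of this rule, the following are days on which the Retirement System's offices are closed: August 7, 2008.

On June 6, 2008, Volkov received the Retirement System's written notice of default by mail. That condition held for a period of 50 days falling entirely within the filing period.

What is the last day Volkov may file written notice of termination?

5 months after June 6, 2008 is November 6, 2008.
Service was by mail, adding 3 days: November 6, 2008 + 3 days = November 9, 2008.
Tolling adds 50 days: November 9, 2008 + 50 days = December 29, 2008.
December 29, 2008 is a Monday and not a day on which the Retirement System's offices are closed, so no extension applies.

December 29, 2008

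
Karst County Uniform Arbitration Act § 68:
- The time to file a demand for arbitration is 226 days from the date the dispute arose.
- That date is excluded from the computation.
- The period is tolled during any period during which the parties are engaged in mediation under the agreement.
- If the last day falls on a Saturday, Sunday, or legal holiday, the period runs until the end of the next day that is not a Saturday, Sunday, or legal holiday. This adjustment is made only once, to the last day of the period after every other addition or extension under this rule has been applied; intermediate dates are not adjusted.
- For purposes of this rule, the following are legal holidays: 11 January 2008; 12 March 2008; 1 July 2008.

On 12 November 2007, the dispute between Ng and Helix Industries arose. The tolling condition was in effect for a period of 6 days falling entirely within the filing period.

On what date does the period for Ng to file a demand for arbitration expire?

July 2, 2008

226 days after 12 November 2007 is June 25, 2008.
Tolling adds 6 days: June 25, 2008 + 6 days = July 1, 2008.
July 1, 2008 is a listed holiday. The next qualifying day is July 2, 2008.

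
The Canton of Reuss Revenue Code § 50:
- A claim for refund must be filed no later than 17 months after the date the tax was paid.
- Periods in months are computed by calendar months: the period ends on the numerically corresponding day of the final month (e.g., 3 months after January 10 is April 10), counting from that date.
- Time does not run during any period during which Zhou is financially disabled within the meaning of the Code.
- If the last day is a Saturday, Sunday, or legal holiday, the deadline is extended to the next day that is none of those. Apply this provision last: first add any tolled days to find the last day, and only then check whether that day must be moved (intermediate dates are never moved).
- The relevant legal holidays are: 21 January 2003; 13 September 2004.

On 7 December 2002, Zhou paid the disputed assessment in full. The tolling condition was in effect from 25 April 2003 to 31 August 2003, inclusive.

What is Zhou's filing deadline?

17 months after 7 December 2002 is May 7, 2004.
From April 25, 2003 through August 31, 2003 inclusive is 129 days; tolling adds 129 days: May 7, 2004 + 129 days = September 13, 2004.
September 13, 2004 is a listed holiday. The next qualifying day is September 14, 2004.

September 14, 2004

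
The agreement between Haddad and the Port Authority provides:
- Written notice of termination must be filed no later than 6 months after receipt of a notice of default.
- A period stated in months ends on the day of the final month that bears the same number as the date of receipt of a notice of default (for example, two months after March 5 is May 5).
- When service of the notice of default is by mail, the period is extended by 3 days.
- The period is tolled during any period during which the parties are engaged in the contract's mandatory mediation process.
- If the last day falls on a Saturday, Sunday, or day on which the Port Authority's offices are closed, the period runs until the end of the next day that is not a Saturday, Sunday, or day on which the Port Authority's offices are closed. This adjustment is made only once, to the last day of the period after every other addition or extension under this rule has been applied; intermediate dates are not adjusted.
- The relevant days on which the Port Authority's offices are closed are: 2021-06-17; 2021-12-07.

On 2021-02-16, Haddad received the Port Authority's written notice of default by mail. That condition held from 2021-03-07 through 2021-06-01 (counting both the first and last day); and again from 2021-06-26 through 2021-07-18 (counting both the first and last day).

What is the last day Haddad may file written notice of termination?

6 months after 2021-02-16 is August 16, 2021.
Service was by mail, adding 3 days: August 16, 2021 + 3 days = August 19, 2021.
From March 7, 2021 through June 1, 2021 inclusive is 87 days; tolling adds 87 days: August 19, 2021 + 87 days = November 14, 2021.
From June 26, 2021 through July 18, 2021 inclusive is 23 days; tolling adds 23 days: November 14, 2021 + 23 days = December 7, 2021.
December 7, 2021 is a listed holiday. The next qualifying day is December 8, 2021.

December 8, 2021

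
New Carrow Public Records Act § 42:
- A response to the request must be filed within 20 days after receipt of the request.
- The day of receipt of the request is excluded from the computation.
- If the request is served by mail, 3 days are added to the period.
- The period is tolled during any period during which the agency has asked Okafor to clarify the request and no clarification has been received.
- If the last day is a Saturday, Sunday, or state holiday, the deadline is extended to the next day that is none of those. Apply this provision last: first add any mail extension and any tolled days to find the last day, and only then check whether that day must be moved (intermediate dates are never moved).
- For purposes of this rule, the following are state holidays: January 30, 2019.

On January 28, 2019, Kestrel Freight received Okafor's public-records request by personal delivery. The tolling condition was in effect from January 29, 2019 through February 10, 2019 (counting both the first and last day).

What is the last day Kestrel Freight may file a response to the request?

20 days after January 28, 2019 is February 17, 2019.
Service was not by mail, so no mail extension applies.
From January 29, 2019 through February 10, 2019 inclusive is 13 days; tolling adds 13 days: February 17, 2019 + 13 days = March 2, 2019.
March 2, 2019 is Saturday; March 3, 2019 is Sunday. The next qualifying day is March 4, 2019.

March 4, 2019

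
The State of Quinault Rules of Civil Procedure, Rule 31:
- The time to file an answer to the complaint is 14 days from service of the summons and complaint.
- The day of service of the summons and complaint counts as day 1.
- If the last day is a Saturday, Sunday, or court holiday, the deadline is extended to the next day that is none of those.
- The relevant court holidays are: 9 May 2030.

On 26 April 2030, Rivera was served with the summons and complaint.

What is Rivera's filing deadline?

Counting 26 April 2030 as day 1, day 14 is May 9, 2030.
May 9, 2030 is a listed holiday. The next qualifying day is May 10, 2030.

May 10, 2030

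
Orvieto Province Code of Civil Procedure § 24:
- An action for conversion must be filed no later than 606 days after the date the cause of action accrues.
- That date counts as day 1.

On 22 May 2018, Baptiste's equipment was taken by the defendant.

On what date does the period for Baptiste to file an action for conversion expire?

Counting 22 May 2018 as day 1, day 606 is January 17, 2020.

January 17, 2020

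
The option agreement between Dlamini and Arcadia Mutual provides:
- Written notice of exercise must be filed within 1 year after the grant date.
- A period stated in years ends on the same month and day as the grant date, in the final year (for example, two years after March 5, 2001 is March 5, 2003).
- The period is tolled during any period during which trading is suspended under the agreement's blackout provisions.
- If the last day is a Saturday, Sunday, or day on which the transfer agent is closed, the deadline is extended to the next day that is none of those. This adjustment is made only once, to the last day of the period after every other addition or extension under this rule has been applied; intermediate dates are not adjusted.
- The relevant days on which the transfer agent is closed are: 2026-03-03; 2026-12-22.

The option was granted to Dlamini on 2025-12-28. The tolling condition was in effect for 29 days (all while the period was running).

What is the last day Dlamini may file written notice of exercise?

January 26, 2027

1 year after 2025-12-28 is December 28, 2026.
Tolling adds 29 days: December 28, 2026 + 29 days = January 26, 2027.
January 26, 2027 is a Tuesday and not a day on which the transfer agent is closed, so no extension applies.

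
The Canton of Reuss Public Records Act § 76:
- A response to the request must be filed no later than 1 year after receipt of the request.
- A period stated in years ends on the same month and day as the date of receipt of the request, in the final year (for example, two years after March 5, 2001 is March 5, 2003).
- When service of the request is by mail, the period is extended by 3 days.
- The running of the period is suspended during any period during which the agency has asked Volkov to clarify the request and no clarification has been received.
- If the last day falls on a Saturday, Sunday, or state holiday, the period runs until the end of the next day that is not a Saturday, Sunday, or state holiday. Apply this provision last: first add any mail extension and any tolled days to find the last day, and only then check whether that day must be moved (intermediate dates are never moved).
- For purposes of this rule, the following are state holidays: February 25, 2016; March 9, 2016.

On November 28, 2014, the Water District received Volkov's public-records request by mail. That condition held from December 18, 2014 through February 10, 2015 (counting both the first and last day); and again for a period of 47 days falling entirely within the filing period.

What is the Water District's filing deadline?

March 14, 2016

1 year after November 28, 2014 is November 28, 2015.
Service was by mail, adding 3 days: November 28, 2015 + 3 days = December 1, 2015.
From December 18, 2014 through February 10, 2015 inclusive is 55 days; tolling adds 55 days: December 1, 2015 + 55 days = January 25, 2016.
Tolling adds 47 days: January 25, 2016 + 47 days = March 12, 2016.
March 12, 2016 is Saturday; March 13, 2016 is Sunday. The next qualifying day is March 14, 2016.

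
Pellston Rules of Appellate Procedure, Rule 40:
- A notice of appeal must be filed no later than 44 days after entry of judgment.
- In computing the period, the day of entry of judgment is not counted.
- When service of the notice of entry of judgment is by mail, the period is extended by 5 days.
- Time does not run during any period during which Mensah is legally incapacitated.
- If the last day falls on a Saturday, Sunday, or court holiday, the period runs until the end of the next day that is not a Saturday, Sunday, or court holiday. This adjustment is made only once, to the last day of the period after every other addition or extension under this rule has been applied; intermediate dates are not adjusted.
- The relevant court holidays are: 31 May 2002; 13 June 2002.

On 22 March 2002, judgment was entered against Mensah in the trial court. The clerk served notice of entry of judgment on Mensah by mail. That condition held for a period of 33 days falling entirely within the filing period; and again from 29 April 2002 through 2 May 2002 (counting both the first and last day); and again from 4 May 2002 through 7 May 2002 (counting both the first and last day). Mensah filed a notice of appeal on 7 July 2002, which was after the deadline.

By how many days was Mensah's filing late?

17 days

44 days after 22 March 2002 is May 5, 2002.
Service was by mail, adding 5 days: May 5, 2002 + 5 days = May 10, 2002.
Tolling adds 33 days: May 10, 2002 + 33 days = June 12, 2002.
From April 29, 2002 through May 2, 2002 inclusive is 4 days; tolling adds 4 days: June 12, 2002 + 4 days = June 16, 2002.
From May 4, 2002 through May 7, 2002 inclusive is 4 days; tolling adds 4 days: June 16, 2002 + 4 days = June 20, 2002.
June 20, 2002 is a Thursday and not a court holiday, so no extension applies.
The deadline is June 20, 2002; from June 20, 2002 to July 7, 2002 is 17 days.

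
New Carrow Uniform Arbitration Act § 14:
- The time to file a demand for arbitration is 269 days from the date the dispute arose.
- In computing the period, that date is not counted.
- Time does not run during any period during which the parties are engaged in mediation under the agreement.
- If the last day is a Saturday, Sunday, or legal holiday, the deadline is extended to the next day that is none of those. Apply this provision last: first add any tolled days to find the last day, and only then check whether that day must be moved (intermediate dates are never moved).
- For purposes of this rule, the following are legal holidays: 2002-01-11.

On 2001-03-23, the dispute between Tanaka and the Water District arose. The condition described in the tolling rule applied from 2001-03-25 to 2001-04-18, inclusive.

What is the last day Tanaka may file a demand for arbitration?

269 days after 2001-03-23 is December 17, 2001.
From March 25, 2001 through April 18, 2001 inclusive is 25 days; tolling adds 25 days: December 17, 2001 + 25 days = January 11, 2002.
January 11, 2002 is a listed holiday; January 12, 2002 is Saturday; January 13, 2002 is Sunday. The next qualifying day is January 14, 2002.

January 14, 2002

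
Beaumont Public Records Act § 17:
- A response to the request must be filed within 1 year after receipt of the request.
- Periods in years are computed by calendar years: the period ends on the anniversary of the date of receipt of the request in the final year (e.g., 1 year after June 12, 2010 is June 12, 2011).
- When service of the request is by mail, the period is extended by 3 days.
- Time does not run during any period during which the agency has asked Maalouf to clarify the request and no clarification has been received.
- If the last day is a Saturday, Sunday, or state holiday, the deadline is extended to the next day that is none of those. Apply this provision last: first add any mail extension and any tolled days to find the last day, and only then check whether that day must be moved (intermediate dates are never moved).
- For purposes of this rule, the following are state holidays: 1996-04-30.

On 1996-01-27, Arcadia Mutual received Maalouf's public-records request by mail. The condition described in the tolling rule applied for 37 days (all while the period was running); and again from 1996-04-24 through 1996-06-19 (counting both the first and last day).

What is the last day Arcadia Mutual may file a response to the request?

1 year after 1996-01-27 is January 27, 1997.
Service was by mail, adding 3 days: January 27, 1997 + 3 days = January 30, 1997.
Tolling adds 37 days: January 30, 1997 + 37 days = March 8, 1997.
From April 24, 1996 through June 19, 1996 inclusive is 57 days; tolling adds 57 days: March 8, 1997 + 57 days = May 4, 1997.
May 4, 1997 is Sunday. The next qualifying day is May 5, 1997.

May 5, 1997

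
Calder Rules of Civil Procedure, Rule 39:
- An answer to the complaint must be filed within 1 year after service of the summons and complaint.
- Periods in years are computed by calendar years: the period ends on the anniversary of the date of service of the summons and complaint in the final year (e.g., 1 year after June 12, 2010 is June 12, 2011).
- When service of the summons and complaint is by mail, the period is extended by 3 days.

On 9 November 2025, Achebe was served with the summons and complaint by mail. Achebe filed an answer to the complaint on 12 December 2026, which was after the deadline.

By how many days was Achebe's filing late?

30 days

1 year after 9 November 2025 is November 9, 2026.
Service was by mail, adding 3 days: November 9, 2026 + 3 days = November 12, 2026.
The deadline is November 12, 2026; from November 12, 2026 to December 12, 2026 is 30 days.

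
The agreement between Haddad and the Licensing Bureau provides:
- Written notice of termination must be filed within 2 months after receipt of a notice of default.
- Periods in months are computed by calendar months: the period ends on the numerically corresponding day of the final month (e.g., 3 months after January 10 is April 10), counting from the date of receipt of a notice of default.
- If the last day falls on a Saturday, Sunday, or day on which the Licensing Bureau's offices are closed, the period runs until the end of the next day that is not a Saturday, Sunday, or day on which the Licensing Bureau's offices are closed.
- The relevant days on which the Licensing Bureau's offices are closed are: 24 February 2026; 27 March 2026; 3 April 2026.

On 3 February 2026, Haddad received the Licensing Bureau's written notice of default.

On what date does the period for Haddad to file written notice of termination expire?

April 6, 2026

2 months after 3 February 2026 is April 3, 2026.
April 3, 2026 is a listed holiday; April 4, 2026 is Saturday; April 5, 2026 is Sunday. The next qualifying day is April 6, 2026.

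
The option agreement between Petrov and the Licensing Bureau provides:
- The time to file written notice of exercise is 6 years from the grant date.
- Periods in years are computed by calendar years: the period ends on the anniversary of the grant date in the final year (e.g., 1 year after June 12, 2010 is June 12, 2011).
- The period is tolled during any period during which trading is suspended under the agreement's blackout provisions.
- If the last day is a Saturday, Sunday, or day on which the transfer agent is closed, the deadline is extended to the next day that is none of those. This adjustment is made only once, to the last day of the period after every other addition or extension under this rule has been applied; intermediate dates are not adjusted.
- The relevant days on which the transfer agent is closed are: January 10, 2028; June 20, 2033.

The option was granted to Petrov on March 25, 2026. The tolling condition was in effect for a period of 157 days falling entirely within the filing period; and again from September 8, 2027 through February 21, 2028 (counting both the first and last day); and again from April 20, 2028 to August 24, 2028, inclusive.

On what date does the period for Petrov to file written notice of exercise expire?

June 21, 2033

6 years after March 25, 2026 is March 25, 2032.
Tolling adds 157 days: March 25, 2032 + 157 days = August 29, 2032.
From September 8, 2027 through February 21, 2028 inclusive is 167 days; tolling adds 167 days: August 29, 2032 + 167 days = February 12, 2033.
From April 20, 2028 through August 24, 2028 inclusive is 127 days; tolling adds 127 days: February 12, 2033 + 127 days = June 19, 2033.
June 19, 2033 is Sunday; June 20, 2033 is a listed holiday. The next qualifying day is June 21, 2033.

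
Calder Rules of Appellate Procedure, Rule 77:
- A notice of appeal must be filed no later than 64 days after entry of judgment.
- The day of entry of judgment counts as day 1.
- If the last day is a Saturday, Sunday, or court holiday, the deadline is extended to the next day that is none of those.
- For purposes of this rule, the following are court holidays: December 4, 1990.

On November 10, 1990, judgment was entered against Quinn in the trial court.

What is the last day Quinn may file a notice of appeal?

January 14, 1991

Counting November 10, 1990 as day 1, day 64 is January 12, 1991.
January 12, 1991 is Saturday; January 13, 1991 is Sunday. The next qualifying day is January 14, 1991.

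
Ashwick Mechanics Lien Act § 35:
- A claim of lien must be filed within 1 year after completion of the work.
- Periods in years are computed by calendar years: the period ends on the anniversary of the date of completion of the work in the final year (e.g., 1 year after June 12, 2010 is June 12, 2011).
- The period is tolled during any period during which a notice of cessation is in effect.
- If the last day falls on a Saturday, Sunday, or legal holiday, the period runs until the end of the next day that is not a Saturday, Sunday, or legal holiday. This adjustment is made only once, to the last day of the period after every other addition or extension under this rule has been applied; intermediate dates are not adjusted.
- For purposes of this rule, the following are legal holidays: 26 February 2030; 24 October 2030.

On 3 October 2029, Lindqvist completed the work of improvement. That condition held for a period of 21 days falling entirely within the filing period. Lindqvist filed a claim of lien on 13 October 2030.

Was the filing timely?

Yes

1 year after 3 October 2029 is October 3, 2030.
Tolling adds 21 days: October 3, 2030 + 21 days = October 24, 2030.
October 24, 2030 is a listed holiday. The next qualifying day is October 25, 2030.
The deadline is October 25, 2030; the filing on October 13, 2030 is on or before that date.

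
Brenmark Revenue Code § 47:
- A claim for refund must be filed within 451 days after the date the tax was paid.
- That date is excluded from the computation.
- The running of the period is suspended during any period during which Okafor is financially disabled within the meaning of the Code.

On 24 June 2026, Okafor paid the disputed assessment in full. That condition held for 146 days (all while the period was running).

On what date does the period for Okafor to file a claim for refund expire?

451 days after 24 June 2026 is September 18, 2027.
Tolling adds 146 days: September 18, 2027 + 146 days = February 11, 2028.

February 11, 2028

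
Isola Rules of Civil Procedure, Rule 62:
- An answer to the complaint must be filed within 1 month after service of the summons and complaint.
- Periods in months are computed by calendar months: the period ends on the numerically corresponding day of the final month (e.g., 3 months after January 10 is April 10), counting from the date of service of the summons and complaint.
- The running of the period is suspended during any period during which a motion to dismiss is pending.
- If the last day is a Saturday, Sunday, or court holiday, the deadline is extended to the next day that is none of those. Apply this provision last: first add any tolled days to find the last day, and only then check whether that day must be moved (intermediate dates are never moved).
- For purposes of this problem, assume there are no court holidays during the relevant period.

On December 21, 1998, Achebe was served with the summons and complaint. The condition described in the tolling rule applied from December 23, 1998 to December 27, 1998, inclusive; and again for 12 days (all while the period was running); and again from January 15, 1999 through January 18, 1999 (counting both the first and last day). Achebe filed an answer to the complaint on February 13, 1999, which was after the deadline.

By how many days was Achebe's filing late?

1 month after December 21, 1998 is January 21, 1999.
From December 23, 1998 through December 27, 1998 inclusive is 5 days; tolling adds 5 days: January 21, 1999 + 5 days = January 26, 1999.
Tolling adds 12 days: January 26, 1999 + 12 days = February 7, 1999.
From January 15, 1999 through January 18, 1999 inclusive is 4 days; tolling adds 4 days: February 7, 1999 + 4 days = February 11, 1999.
February 11, 1999 is a Thursday and not a court holiday, so no extension applies.
The deadline is February 11, 1999; from February 11, 1999 to February 13, 1999 is 2 days.

2 days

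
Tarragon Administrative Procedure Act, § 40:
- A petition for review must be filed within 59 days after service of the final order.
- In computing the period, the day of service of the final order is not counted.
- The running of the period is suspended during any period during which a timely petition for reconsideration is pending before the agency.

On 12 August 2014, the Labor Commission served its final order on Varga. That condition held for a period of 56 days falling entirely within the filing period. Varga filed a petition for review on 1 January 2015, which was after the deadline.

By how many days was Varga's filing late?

27 days

59 days after 12 August 2014 is October 10, 2014.
Tolling adds 56 days: October 10, 2014 + 56 days = December 5, 2014.
The deadline is December 5, 2014; from December 5, 2014 to January 1, 2015 is 27 days.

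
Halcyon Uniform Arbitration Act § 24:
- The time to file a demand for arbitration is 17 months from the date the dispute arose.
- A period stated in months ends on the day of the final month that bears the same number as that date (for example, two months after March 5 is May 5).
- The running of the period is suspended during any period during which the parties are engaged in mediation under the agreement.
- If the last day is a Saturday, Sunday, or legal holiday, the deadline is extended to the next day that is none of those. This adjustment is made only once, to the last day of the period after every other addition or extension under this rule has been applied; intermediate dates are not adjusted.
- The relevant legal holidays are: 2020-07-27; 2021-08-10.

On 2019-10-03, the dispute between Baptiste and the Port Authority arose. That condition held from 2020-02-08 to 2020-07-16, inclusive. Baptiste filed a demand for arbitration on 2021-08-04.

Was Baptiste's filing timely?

17 months after 2019-10-03 is March 3, 2021.
From February 8, 2020 through July 16, 2020 inclusive is 160 days; tolling adds 160 days: March 3, 2021 + 160 days = August 10, 2021.
August 10, 2021 is a listed holiday. The next qualifying day is August 11, 2021.
The deadline is August 11, 2021; the filing on August 4, 2021 is on or before that date.

Yes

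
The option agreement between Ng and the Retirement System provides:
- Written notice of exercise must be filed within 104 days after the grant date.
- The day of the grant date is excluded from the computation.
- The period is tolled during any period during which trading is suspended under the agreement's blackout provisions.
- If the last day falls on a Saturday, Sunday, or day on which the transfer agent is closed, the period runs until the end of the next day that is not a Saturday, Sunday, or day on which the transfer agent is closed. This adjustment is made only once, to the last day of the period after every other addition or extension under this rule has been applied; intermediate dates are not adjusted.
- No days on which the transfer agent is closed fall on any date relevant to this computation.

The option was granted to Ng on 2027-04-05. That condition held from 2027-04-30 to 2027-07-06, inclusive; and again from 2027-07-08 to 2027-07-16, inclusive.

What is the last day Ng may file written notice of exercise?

October 4, 2027

104 days after 2027-04-05 is July 18, 2027.
From April 30, 2027 through July 6, 2027 inclusive is 68 days; tolling adds 68 days: July 18, 2027 + 68 days = September 24, 2027.
From July 8, 2027 through July 16, 2027 inclusive is 9 days; tolling adds 9 days: September 24, 2027 + 9 days = October 3, 2027.
October 3, 2027 is Sunday. The next qualifying day is October 4, 2027.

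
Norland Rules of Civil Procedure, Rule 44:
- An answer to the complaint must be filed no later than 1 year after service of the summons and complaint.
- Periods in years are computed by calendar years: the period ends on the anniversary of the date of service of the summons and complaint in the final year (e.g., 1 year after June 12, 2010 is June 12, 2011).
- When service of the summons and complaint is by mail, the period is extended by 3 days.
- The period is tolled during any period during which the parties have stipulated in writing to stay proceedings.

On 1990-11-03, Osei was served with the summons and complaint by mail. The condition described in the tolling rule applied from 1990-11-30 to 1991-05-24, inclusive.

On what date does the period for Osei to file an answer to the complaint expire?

April 30, 1992

1 year after 1990-11-03 is November 3, 1991.
Service was by mail, adding 3 days: November 3, 1991 + 3 days = November 6, 1991.
From November 30, 1990 through May 24, 1991 inclusive is 176 days; tolling adds 176 days: November 6, 1991 + 176 days = April 30, 1992.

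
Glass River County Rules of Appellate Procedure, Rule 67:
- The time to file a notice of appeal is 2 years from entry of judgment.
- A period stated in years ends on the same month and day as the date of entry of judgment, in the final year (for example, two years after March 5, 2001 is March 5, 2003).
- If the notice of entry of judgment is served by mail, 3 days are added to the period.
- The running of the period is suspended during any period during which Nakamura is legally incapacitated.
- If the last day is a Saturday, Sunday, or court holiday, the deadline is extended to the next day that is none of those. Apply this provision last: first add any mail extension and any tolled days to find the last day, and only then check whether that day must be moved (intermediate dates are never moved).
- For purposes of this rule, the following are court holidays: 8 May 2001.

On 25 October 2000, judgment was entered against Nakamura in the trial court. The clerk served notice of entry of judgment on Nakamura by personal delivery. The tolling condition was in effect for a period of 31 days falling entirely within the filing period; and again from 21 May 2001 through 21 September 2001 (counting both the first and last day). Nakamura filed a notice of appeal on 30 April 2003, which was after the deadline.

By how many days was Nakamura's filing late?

2 years after 25 October 2000 is October 25, 2002.
Service was not by mail, so no mail extension applies.
Tolling adds 31 days: October 25, 2002 + 31 days = November 25, 2002.
From May 21, 2001 through September 21, 2001 inclusive is 124 days; tolling adds 124 days: November 25, 2002 + 124 days = March 29, 2003.
March 29, 2003 is Saturday; March 30, 2003 is Sunday. The next qualifying day is March 31, 2003.
The deadline is March 31, 2003; from March 31, 2003 to April 30, 2003 is 30 days.

30 days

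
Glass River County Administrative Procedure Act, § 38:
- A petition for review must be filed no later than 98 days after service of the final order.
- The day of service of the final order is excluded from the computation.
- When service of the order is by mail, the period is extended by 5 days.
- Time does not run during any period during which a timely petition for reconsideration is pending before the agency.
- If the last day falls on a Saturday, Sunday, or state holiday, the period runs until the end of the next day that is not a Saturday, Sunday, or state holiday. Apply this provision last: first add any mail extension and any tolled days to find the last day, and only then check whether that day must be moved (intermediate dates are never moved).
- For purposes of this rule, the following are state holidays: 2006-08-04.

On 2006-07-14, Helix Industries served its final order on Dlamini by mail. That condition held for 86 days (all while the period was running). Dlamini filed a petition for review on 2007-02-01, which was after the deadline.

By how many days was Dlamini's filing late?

13 days

98 days after 2006-07-14 is October 20, 2006.
Service was by mail, adding 5 days: October 20, 2006 + 5 days = October 25, 2006.
Tolling adds 86 days: October 25, 2006 + 86 days = January 19, 2007.
January 19, 2007 is a Friday and not a state holiday, so no extension applies.
The deadline is January 19, 2007; from January 19, 2007 to February 1, 2007 is 13 days.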